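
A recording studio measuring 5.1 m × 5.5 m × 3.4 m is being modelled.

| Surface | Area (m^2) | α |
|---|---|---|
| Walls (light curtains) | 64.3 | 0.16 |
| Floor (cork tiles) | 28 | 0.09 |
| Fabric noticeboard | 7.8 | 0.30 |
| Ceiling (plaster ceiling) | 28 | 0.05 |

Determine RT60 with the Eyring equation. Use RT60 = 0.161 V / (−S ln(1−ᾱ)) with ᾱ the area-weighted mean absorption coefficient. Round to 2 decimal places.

S = Σ Sᵢ = 128.1 m^2.
Σ(Sᵢαᵢ) = 64.3×0.16 + 28×0.09 + 7.8×0.30 + 28×0.05 = 16.548.
Mean coefficient ᾱ = A/S = 0.1292.
−S·ln(1−ᾱ) = −128.1 × ln(1 − 0.1292) = 17.722.
V = 5.1 × 5.5 × 3.4 = 95.37 m³.
RT60 = 0.161 × 95.37 / 17.722 = 0.87 s.

0.87 sec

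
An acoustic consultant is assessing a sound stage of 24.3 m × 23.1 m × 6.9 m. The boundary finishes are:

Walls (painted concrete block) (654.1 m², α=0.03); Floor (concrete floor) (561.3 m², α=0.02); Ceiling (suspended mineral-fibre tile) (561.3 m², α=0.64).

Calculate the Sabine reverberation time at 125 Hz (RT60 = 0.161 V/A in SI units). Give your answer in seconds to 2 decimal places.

1.60 s

Total absorption A = 654.1×0.03 + 561.3×0.02 + 561.3×0.64
  = 19.623 + 11.226 + 359.232 = 390.081 m² sabins.
Room volume: 3873.177 m³.
T = 0.161 V/A = 0.161·3873.177/390.081 = 1.60 s.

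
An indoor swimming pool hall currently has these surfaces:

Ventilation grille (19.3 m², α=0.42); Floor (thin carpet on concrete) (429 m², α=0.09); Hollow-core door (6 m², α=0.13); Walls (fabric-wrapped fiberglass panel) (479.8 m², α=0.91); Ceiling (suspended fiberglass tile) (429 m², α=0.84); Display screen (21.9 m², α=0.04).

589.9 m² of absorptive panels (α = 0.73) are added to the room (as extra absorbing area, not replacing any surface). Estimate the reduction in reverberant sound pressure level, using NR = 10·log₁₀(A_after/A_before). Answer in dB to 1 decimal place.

A_before = Σ Sᵢαᵢ = 19.3·0.42 + 429·0.09 + 6·0.13 + 479.8·0.91 + 429·0.84 + 21.9·0.04 = 845.350 sabins.
Treatment contributes 589.9·0.73 = 430.627 sabins.
A_after = 845.350 + 430.627 = 1275.977 sabins.
NR = 10·log₁₀(1275.977/845.350) = 1.8 dB.

1.8 dB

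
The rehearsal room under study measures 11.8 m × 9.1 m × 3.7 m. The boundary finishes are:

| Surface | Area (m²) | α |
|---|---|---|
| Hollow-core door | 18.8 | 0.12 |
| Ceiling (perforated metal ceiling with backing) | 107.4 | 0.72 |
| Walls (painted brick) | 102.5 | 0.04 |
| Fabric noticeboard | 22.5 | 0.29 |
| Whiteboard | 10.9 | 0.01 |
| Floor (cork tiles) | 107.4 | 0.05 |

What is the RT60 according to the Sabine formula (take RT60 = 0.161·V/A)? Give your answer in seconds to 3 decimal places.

0.668 sec

Total absorption A = 18.8×0.12 + 107.4×0.72 + 102.5×0.04 + 22.5×0.29 + 10.9×0.01 + 107.4×0.05
  = 2.256 + 77.328 + 4.100 + 6.525 + 0.109 + 5.370 = 95.688 m² sabins.
Room volume: 397.306 m³.
RT60 = 0.161 · V / A = 0.161 × 397.306 / 95.688 = 0.668 s.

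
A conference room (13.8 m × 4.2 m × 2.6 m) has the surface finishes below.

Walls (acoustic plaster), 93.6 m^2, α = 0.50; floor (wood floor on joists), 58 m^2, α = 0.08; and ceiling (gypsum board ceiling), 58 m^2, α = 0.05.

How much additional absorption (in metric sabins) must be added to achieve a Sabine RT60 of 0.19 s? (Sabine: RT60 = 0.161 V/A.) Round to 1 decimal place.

Summing Sᵢαᵢ: 46.800 + 4.640 + 2.900 → A₁ = 54.340 sabins.
For T = 0.19 s, need A₂ = 0.161·V/T = 0.161·150.696/0.19 = 127.695 sabins.
Shortfall: 127.695 − 54.340 = 73.4 sabins.

73.4 sabins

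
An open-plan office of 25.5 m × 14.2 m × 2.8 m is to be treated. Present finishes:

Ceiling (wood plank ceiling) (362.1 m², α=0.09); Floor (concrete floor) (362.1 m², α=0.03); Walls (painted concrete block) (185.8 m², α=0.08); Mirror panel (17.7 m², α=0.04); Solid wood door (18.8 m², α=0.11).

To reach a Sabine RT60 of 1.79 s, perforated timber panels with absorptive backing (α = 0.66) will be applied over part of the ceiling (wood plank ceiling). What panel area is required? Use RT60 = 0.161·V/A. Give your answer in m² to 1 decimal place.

Equivalent absorption area: A₁ = 362.1*0.09 + 362.1*0.03 + 185.8*0.08 + 17.7*0.04 + 18.8*0.11 = 61.092 m².
Required A₂ = 0.161·1013.88/1.79 = 91.193 sabins.
ΔA needed = 91.193 − 61.092 = 30.101 sabins.
Net gain per m²: Δα = 0.66 − 0.09 = 0.57.
Area = ΔA/Δα = 30.101/0.57 = 52.8 m².

52.8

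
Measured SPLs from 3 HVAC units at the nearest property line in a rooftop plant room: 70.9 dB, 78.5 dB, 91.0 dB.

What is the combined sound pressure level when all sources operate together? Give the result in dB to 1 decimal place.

91.3 dB

Converting to relative power and adding: 10^(70.9/10) + 10^(78.5/10) + 10^(91.0/10) = 1.342e+09.
Combined level = 10 log₁₀(1.342e+09) = 91.3 dB.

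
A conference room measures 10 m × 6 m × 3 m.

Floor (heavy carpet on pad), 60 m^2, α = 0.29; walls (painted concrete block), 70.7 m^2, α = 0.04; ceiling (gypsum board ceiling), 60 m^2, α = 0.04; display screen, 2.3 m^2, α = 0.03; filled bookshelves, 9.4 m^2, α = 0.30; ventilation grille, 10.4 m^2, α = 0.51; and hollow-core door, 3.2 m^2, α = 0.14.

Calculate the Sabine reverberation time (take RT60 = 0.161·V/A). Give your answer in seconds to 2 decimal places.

Summing Sᵢαᵢ: 17.400 + 2.828 + 2.400 + 0.069 + 2.820 + 5.304 + 0.448 → A = 31.269 sabins.
Volume V = 10 × 6 × 3 = 180 m³.
T = 0.161 V/A = 0.161·180/31.269 = 0.93 s.

0.93 sec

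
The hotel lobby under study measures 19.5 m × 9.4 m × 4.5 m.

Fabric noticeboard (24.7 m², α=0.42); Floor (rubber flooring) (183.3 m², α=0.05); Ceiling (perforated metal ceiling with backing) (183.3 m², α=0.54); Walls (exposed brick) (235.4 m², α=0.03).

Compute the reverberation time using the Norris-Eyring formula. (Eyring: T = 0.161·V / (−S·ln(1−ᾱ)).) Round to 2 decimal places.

0.95 s

S = Σ Sᵢ = 626.7 m².
Absorption A = 24.7×0.42 + 183.3×0.05 + 183.3×0.54 + 235.4×0.03 = 125.583 sabins.
ᾱ = 125.583 / 626.7 = 0.2004.
−S·ln(1−ᾱ) = −626.7 × ln(1 − 0.2004) = 140.157.
V = 19.5 × 9.4 × 4.5 = 824.85 m³.
T = 0.161·V/[−S·ln(1−ᾱ)] = 0.161·824.85/140.157 = 0.95 s.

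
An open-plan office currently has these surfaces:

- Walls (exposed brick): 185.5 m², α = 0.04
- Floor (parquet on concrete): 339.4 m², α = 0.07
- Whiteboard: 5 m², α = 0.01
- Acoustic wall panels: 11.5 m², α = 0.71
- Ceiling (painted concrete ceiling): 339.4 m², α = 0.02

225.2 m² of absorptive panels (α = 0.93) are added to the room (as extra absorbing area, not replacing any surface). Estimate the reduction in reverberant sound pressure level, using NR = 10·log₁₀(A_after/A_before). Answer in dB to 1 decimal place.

Equivalent absorption area: A_before = 185.5×0.04 + 339.4×0.07 + 5×0.01 + 11.5×0.71 + 339.4×0.02 = 46.181 m².
Treatment contributes 225.2·0.93 = 209.436 sabins.
New total A_after = 255.617 sabins.
Reduction = 10 log₁₀(A_after/A_before) = 10 log₁₀(5.5351) = 7.4 dB.

7.4 dB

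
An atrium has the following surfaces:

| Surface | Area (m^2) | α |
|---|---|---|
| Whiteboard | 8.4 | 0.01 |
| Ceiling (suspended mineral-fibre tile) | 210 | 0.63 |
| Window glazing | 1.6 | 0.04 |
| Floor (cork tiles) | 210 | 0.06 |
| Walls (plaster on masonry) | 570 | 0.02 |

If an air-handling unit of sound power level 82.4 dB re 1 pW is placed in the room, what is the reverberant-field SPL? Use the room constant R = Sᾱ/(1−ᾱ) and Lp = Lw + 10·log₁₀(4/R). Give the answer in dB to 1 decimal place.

A = 156.448 sabins; S = 1000.0 m^2.
ᾱ = 0.1564, so room constant R = A/(1−ᾱ) = 185.453 m^2.
Lp = 82.4 + 10·log₁₀(4/185.453) = 82.4 + (-16.66) = 65.7 dB.

65.7 dB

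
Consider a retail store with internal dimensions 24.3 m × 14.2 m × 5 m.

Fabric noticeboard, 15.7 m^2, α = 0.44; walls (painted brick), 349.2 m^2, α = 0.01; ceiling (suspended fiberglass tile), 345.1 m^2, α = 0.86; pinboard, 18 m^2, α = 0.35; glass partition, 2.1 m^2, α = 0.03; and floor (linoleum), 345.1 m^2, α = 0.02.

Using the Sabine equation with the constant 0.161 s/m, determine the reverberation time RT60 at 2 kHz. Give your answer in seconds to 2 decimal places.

0.87 s

A = Σ Sᵢαᵢ = 15.7×0.44 + 349.2×0.01 + 345.1×0.86 + 18×0.35 + 2.1×0.03 + 345.1×0.02 = 320.451 sabins.
Room volume: 1725.3 m³.
RT60 = 0.161 · V / A = 0.161 × 1725.3 / 320.451 = 0.87 s.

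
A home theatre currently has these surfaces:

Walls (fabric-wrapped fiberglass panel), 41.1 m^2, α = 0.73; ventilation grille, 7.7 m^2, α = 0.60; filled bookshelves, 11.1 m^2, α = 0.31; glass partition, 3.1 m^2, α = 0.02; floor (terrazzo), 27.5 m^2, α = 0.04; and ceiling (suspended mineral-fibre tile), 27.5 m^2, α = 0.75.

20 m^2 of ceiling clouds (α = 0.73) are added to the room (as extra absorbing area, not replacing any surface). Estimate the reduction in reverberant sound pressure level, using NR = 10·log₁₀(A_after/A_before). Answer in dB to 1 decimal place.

Total absorption A_before = 41.1*0.73 + 7.7*0.60 + 11.1*0.31 + 3.1*0.02 + 27.5*0.04 + 27.5*0.75
  = 30.003 + 4.620 + 3.441 + 0.062 + 1.100 + 20.625 = 59.851 m^2 sabins.
Added absorption = 20 × 0.73 = 14.600 sabins.
A_after = 59.851 + 14.600 = 74.451 sabins.
Reduction = 10 log₁₀(A_after/A_before) = 10 log₁₀(1.2439) = 0.9 dB.

0.9 dB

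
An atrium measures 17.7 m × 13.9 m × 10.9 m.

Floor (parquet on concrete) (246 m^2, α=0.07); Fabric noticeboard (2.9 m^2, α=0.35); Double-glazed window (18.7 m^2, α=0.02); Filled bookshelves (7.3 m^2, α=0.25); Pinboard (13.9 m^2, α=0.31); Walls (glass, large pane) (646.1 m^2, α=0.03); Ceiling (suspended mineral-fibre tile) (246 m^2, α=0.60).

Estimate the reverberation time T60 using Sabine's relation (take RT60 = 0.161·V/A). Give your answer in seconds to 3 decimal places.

Equivalent absorption area: A = 246·0.07 + 2.9·0.35 + 18.7·0.02 + 7.3·0.25 + 13.9·0.31 + 646.1·0.03 + 246·0.60 = 191.726 m^2.
V = 17.7·13.9·10.9 = 2681.727 m³.
Sabine: RT60 = 0.161 × 2681.727 / 191.726 = 2.252 s.

2.252 s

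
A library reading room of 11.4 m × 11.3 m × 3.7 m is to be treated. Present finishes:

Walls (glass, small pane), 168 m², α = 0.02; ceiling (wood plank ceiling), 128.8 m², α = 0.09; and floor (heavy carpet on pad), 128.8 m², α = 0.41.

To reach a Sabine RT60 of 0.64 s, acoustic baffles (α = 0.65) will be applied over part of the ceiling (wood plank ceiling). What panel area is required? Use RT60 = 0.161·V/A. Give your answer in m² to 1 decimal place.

Total absorption A₁ = 168·0.02 + 128.8·0.09 + 128.8·0.41
  = 3.360 + 11.592 + 52.808 = 67.760 m² sabins.
Required A₂ = 0.161·476.634/0.64 = 119.903 sabins.
Absorption to add: 119.903 − 67.760 = 52.143 sabins.
Each m² of panel replacing the ceiling (wood plank ceiling) adds (0.65 − 0.09) = 0.56 sabins.
Area = ΔA/Δα = 52.143/0.56 = 93.1 m².

93.1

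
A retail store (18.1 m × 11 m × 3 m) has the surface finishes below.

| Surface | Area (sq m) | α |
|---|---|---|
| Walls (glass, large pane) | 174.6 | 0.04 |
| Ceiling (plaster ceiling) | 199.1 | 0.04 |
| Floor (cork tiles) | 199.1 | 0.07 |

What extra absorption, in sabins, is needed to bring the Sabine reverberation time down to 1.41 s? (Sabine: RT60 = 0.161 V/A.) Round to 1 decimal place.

39.3 sabins

Equivalent absorption area: A₁ = 174.6·0.04 + 199.1·0.04 + 199.1·0.07 = 28.885 sq m.
Target A₂ = 0.161·597.3/1.41 = 68.202 sabins (V = 597.3 m³).
ΔA = A₂ − A₁ = 68.202 − 28.885 = 39.3 sabins.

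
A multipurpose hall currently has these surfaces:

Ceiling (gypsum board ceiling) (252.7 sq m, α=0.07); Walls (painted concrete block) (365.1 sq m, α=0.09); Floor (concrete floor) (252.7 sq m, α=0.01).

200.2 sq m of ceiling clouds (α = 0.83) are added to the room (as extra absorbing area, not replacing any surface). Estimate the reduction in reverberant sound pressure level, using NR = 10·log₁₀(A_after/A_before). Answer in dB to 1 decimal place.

A_before = Σ Sᵢαᵢ = 252.7·0.07 + 365.1·0.09 + 252.7·0.01 = 53.075 sabins.
Added absorption = 200.2 × 0.83 = 166.166 sabins.
New total A_after = 219.241 sabins.
Reduction = 10 log₁₀(A_after/A_before) = 10 log₁₀(4.1308) = 6.2 dB.

6.2 dB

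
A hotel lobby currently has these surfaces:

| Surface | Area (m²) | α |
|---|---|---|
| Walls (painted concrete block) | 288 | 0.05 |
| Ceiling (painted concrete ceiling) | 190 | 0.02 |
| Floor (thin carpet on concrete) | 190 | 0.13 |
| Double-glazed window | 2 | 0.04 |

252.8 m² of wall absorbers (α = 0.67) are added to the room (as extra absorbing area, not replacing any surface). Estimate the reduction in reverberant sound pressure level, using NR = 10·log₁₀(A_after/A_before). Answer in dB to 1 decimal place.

Summing Sᵢαᵢ: 14.400 + 3.800 + 24.700 + 0.080 → A_before = 42.980 sabins.
Added absorption = 252.8 × 0.67 = 169.376 sabins.
New total A_after = 212.356 sabins.
NR = 10·log₁₀(212.356/42.980) = 6.9 dB.

6.9 dB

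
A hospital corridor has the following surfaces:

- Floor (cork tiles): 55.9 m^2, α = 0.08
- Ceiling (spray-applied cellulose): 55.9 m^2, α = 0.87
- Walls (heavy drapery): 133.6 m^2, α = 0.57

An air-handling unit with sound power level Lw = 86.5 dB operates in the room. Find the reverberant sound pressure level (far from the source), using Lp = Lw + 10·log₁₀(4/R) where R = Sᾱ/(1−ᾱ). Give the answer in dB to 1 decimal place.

Σ(Sᵢαᵢ) = 55.9×0.08 + 55.9×0.87 + 133.6×0.57 = 129.257; total area S = 245.4 m^2.
ᾱ = 0.5267, so room constant R = A/(1−ᾱ) = 273.097 m^2.
Lp = 86.5 + 10·log₁₀(4/273.097) = 86.5 + (-18.34) = 68.2 dB.

68.2 dB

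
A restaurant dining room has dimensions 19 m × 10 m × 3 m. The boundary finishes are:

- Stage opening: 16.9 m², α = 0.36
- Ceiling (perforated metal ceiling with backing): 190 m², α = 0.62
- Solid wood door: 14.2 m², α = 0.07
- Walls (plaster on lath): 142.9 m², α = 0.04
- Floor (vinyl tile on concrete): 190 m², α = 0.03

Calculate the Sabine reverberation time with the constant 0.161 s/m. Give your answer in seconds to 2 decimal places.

0.67 s

Summing Sᵢαᵢ: 6.084 + 117.800 + 0.994 + 5.716 + 5.700 → A = 136.294 sabins.
Volume V = 19 × 10 × 3 = 570 m³.
RT60 = 0.161 · V / A = 0.161 × 570 / 136.294 = 0.67 s.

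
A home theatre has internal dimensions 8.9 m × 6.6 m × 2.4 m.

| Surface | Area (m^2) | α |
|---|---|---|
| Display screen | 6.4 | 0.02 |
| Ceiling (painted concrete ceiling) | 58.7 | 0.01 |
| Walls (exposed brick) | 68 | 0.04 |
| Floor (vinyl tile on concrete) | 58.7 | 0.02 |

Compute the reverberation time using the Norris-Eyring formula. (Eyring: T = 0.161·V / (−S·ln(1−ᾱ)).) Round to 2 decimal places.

4.87 s

Total surface area S = 6.4 + 58.7 + 68 + 58.7 = 191.8 m^2.
Σ(Sᵢαᵢ) = 6.4·0.02 + 58.7·0.01 + 68·0.04 + 58.7·0.02 = 4.609.
Mean coefficient ᾱ = A/S = 0.0240.
−S·ln(1−ᾱ) = −191.8 × ln(1 − 0.0240) = 4.659.
V = 8.9 × 6.6 × 2.4 = 140.976 m³.
RT60 = 0.161 × 140.976 / 4.659 = 4.87 s.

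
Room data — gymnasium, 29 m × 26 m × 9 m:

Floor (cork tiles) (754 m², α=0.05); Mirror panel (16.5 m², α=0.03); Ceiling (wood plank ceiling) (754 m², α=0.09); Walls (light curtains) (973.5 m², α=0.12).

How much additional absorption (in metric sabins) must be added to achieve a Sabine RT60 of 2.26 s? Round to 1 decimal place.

Equivalent absorption area: A₁ = 754*0.05 + 16.5*0.03 + 754*0.09 + 973.5*0.12 = 222.875 m².
V = 6786 m³. Required absorption A₂ = 0.161 × 6786 / 2.26 = 483.427 sabins.
Shortfall: 483.427 − 222.875 = 260.6 sabins.

260.6 sabins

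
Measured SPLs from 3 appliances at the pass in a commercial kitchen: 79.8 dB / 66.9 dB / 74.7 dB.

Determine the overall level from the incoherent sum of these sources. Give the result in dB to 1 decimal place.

81.1 dB

Σ 10^(Lᵢ/10) = 1.299e+08.
Back to dB: 10·log₁₀ Σ = 81.1 dB.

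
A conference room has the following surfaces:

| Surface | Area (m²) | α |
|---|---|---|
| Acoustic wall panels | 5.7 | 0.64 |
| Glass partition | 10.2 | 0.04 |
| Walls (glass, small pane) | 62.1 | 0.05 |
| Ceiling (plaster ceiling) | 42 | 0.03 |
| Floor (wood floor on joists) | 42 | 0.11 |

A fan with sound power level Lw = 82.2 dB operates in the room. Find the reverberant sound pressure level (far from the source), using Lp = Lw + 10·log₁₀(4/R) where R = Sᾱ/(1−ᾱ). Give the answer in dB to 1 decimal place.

Σ(Sᵢαᵢ) = 5.7×0.64 + 10.2×0.04 + 62.1×0.05 + 42×0.03 + 42×0.11 = 13.041; total area S = 162.0 m².
ᾱ = 0.0805, so room constant R = A/(1−ᾱ) = 14.183 m².
Lp = Lw + 10 log₁₀(4/R) = 82.2 -5.50 = 76.7 dB.

76.7 dB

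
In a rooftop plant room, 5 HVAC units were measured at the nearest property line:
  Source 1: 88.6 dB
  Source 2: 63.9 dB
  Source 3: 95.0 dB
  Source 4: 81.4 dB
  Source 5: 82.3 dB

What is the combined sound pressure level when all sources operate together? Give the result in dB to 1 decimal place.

Sum in the linear (power) domain: Σ 10^(Lᵢ/10) = 10^(88.6/10) + 10^(63.9/10) + 10^(95.0/10) + 10^(81.4/10) + 10^(82.3/10) = 4.197e+09.
Combined level = 10 log₁₀(4.197e+09) = 96.2 dB.

96.2 dB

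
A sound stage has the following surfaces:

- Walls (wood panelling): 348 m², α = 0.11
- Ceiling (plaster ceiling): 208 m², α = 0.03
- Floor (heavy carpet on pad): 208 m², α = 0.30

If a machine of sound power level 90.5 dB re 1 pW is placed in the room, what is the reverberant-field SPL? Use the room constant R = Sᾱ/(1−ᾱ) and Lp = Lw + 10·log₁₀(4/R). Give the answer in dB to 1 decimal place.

75.6 dB

A = 106.920 sabins; S = 764.0 m².
ᾱ = 106.920/764.0 = 0.1399; R = Sᾱ/(1−ᾱ) = 106.920/(1−0.1399) = 124.311 m².
Lp = Lw + 10 log₁₀(4/R) = 90.5 -14.92 = 75.6 dB.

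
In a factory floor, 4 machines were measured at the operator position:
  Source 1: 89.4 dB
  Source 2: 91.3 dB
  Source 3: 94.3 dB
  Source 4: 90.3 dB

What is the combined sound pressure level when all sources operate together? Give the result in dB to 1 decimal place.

97.8 dB

Sum in the linear (power) domain: Σ 10^(Lᵢ/10) = 10^(89.4/10) + 10^(91.3/10) + 10^(94.3/10) + 10^(90.3/10) = 5.983e+09.
L_total = 10·log₁₀(5.983e+09) = 97.8 dB.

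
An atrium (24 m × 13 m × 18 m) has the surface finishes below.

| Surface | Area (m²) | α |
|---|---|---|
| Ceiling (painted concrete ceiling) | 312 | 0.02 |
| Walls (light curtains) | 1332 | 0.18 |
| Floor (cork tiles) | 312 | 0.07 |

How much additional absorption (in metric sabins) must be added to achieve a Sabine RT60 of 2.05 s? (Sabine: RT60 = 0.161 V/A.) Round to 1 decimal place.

A₁ = Σ Sᵢαᵢ = 312·0.02 + 1332·0.18 + 312·0.07 = 267.840 sabins.
For T = 2.05 s, need A₂ = 0.161·V/T = 0.161·5616/2.05 = 441.061 sabins.
Shortfall: 441.061 − 267.840 = 173.2 sabins.

173.2 sabins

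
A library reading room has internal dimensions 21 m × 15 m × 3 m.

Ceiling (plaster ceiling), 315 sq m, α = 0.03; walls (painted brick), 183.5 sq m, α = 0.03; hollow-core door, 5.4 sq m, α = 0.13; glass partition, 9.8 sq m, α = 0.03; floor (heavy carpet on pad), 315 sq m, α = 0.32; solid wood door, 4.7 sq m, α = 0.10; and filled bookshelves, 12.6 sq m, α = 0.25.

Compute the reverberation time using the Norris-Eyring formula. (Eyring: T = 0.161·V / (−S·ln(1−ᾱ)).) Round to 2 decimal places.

1.17 s

S = Σ Sᵢ = 846.0 sq m.
Absorption A = 315×0.03 + 183.5×0.03 + 5.4×0.13 + 9.8×0.03 + 315×0.32 + 4.7×0.10 + 12.6×0.25 = 120.371 sabins.
ᾱ = 120.371 / 846.0 = 0.1423.
−S·ln(1−ᾱ) = −846.0 × ln(1 − 0.1423) = 129.862.
V = 21 × 15 × 3 = 945 m³.
RT60 = 0.161 × 945 / 129.862 = 1.17 s.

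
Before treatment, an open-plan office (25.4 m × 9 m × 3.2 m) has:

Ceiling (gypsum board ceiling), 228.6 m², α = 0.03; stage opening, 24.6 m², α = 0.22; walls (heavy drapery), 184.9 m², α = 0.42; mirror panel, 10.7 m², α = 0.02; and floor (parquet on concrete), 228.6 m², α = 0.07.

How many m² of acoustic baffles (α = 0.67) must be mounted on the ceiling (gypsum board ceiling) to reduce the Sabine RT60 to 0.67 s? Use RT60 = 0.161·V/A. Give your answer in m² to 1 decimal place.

108.8

Summing Sᵢαᵢ: 6.858 + 5.412 + 77.658 + 0.214 + 16.002 → A₁ = 106.144 sabins.
Required A₂ = 0.161·731.52/0.67 = 175.783 sabins.
Absorption to add: 175.783 − 106.144 = 69.639 sabins.
Each m² of panel replacing the ceiling (gypsum board ceiling) adds (0.67 − 0.03) = 0.64 sabins.
Area = ΔA/Δα = 69.639/0.64 = 108.8 m².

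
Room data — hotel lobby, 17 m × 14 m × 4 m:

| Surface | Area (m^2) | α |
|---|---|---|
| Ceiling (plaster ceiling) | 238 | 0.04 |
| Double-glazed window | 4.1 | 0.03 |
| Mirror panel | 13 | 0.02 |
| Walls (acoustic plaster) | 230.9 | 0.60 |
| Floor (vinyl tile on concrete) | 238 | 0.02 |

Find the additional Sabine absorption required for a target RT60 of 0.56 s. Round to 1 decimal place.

120.5 sabins

A₁ = Σ Sᵢαᵢ = 238·0.04 + 4.1·0.03 + 13·0.02 + 230.9·0.60 + 238·0.02 = 153.203 sabins.
For T = 0.56 s, need A₂ = 0.161·V/T = 0.161·952/0.56 = 273.700 sabins.
Additional absorption ΔA = 273.700 − 153.203 = 120.5 sabins.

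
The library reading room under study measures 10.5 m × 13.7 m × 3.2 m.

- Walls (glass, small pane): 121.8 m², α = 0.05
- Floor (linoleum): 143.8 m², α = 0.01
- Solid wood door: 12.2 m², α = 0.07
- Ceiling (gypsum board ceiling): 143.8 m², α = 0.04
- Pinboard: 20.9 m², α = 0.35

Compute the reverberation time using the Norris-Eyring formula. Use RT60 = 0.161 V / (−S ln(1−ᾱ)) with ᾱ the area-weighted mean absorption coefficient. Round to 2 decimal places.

Total surface area S = 121.8 + 143.8 + 12.2 + 143.8 + 20.9 = 442.5 m².
Absorption A = 121.8×0.05 + 143.8×0.01 + 12.2×0.07 + 143.8×0.04 + 20.9×0.35 = 21.449 sabins.
ᾱ = 21.449 / 442.5 = 0.0485.
−S·ln(1−ᾱ) = −442.5 × ln(1 − 0.0485) = 21.999.
V = 10.5 × 13.7 × 3.2 = 460.32 m³.
RT60 = 0.161 × 460.32 / 21.999 = 3.37 s.

3.37 s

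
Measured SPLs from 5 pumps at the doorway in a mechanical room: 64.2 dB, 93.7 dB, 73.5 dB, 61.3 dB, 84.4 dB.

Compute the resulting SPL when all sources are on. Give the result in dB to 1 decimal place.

94.2 dB

Sum in the linear (power) domain: Σ 10^(Lᵢ/10) = 10^(64.2/10) + 10^(93.7/10) + 10^(73.5/10) + 10^(61.3/10) + 10^(84.4/10) = 2.646e+09.
Back to dB: 10·log₁₀ Σ = 94.2 dB.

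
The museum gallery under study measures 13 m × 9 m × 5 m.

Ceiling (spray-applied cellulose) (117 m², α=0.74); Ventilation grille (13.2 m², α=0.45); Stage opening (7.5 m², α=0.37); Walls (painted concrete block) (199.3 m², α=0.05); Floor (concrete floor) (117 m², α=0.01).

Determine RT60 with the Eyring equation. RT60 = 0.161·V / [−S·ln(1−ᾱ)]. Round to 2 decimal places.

0.78 sec

S = Σ Sᵢ = 454.0 m².
Absorption A = 117·0.74 + 13.2·0.45 + 7.5·0.37 + 199.3·0.05 + 117·0.01 = 106.430 sabins.
ᾱ = 106.430 / 454.0 = 0.2344.
−S·ln(1−ᾱ) = −454.0 × ln(1 − 0.2344) = 121.261.
V = 13 × 9 × 5 = 585 m³.
RT60 = 0.161 × 585 / 121.261 = 0.78 s.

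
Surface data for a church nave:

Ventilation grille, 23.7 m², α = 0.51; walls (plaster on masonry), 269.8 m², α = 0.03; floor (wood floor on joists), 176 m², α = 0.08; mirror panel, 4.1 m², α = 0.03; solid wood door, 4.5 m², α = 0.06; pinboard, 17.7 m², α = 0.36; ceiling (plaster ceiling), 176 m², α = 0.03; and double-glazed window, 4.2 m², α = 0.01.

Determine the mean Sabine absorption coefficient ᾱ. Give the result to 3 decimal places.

0.069

Total surface area S = 676.0 m².
A = 23.7*0.51 + 269.8*0.03 + 176*0.08 + 4.1*0.03 + 4.5*0.06 + 17.7*0.36 + 176*0.03 + 4.2*0.01 = 46.348 sabins.
ᾱ = A/S = 0.069.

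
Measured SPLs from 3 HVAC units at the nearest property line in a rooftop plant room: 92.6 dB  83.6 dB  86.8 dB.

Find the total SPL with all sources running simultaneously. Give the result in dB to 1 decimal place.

94.0 dB

Sum in the linear (power) domain: Σ 10^(Lᵢ/10) = 10^(92.6/10) + 10^(83.6/10) + 10^(86.8/10) = 2.527e+09.
L_total = 10·log₁₀(2.527e+09) = 94.0 dB.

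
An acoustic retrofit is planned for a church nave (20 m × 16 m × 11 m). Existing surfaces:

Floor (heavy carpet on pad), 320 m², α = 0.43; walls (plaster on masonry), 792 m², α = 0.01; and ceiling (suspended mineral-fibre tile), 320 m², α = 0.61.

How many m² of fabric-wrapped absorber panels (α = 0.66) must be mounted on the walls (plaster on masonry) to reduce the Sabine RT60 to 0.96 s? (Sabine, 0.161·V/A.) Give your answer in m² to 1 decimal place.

384.0

Equivalent absorption area: A₁ = 320*0.43 + 792*0.01 + 320*0.61 = 340.720 m².
V = 3520 m³. Target absorption A₂ = 0.161 × 3520 / 0.96 = 590.333 sabins.
Absorption to add: 590.333 − 340.720 = 249.613 sabins.
Net gain per m²: Δα = 0.66 − 0.01 = 0.65.
Panel area = 249.613 / 0.65 = 384.0 m².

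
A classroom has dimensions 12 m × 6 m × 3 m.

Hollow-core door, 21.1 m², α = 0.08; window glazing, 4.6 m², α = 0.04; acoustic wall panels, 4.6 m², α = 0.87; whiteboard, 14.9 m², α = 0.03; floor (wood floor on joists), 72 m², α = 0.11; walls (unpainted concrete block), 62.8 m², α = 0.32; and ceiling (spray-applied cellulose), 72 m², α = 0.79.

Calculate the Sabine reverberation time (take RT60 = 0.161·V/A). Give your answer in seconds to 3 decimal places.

Summing Sᵢαᵢ: 1.688 + 0.184 + 4.002 + 0.447 + 7.920 + 20.096 + 56.880 → A = 91.217 sabins.
V = 12·6·3 = 216 m³.
T = 0.161 V/A = 0.161·216/91.217 = 0.381 s.

0.381 s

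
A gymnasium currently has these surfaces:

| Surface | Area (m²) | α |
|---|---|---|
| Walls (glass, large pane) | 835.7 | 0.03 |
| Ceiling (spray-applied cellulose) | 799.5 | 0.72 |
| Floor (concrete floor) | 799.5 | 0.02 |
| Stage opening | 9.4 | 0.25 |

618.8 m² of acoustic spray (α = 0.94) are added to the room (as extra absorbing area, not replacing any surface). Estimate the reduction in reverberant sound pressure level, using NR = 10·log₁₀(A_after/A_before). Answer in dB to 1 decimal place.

2.9 dB

Equivalent absorption area: A_before = 835.7*0.03 + 799.5*0.72 + 799.5*0.02 + 9.4*0.25 = 619.051 m².
Treatment contributes 618.8·0.94 = 581.672 sabins.
New total A_after = 1200.723 sabins.
NR = 10·log₁₀(1200.723/619.051) = 2.9 dB.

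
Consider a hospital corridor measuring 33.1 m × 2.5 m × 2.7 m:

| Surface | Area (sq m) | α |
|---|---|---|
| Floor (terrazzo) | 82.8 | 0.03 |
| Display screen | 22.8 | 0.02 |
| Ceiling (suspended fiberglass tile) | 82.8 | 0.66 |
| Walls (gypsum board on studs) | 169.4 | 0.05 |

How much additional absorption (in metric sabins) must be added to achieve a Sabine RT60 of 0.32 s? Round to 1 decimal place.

46.4 sabins

A₁ = Σ Sᵢαᵢ = 82.8·0.03 + 22.8·0.02 + 82.8·0.66 + 169.4·0.05 = 66.058 sabins.
For T = 0.32 s, need A₂ = 0.161·V/T = 0.161·223.425/0.32 = 112.411 sabins.
Additional absorption ΔA = 112.411 − 66.058 = 46.4 sabins.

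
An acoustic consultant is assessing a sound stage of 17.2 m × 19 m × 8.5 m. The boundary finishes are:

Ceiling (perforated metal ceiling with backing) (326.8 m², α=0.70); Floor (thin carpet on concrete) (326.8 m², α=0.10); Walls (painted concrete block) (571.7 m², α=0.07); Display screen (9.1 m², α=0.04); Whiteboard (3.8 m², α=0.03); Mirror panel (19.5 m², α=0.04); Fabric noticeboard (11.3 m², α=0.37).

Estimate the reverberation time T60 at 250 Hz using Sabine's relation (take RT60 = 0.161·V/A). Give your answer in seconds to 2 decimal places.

1.46 s

Total absorption A = 326.8·0.70 + 326.8·0.10 + 571.7·0.07 + 9.1·0.04 + 3.8·0.03 + 19.5·0.04 + 11.3·0.37
  = 228.760 + 32.680 + 40.019 + 0.364 + 0.114 + 0.780 + 4.181 = 306.898 m² sabins.
V = 17.2·19·8.5 = 2777.8 m³.
T = 0.161 V/A = 0.161·2777.8/306.898 = 1.46 s.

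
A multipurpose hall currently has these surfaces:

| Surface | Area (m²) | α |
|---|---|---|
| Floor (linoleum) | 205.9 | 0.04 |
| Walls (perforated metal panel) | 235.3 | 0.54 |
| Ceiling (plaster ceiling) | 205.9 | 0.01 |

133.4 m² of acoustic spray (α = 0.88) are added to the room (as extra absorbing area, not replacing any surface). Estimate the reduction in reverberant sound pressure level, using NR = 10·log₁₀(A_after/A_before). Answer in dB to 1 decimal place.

A_before = Σ Sᵢαᵢ = 205.9·0.04 + 235.3·0.54 + 205.9·0.01 = 137.357 sabins.
Added absorption = 133.4 × 0.88 = 117.392 sabins.
A_after = 137.357 + 117.392 = 254.749 sabins.
NR = 10·log₁₀(254.749/137.357) = 2.7 dB.

2.7 dB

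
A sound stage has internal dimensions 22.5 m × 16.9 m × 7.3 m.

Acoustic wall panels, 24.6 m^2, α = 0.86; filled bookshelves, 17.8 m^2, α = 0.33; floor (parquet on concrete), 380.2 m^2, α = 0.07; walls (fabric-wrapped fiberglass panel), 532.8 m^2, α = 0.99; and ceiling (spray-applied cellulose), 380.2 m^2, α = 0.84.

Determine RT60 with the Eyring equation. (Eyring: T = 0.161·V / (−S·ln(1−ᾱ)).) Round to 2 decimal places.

S = Σ Sᵢ = 1335.6 m^2.
Absorption A = 24.6·0.86 + 17.8·0.33 + 380.2·0.07 + 532.8·0.99 + 380.2·0.84 = 900.484 sabins.
ᾱ = 900.484 / 1335.6 = 0.6742.
Eyring denominator: −S ln(1−ᾱ) = 1497.837.
V = 22.5 × 16.9 × 7.3 = 2775.825 m³.
RT60 = 0.161 × 2775.825 / 1497.837 = 0.30 s.

0.30 s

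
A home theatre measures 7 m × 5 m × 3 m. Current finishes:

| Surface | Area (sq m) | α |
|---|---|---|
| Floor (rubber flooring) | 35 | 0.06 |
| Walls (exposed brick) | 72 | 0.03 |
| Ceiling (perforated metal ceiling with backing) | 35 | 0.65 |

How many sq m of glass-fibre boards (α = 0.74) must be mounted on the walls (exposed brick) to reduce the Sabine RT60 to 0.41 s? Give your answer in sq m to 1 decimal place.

20.0

Equivalent absorption area: A₁ = 35·0.06 + 72·0.03 + 35·0.65 = 27.010 sq m.
Required A₂ = 0.161·105/0.41 = 41.232 sabins.
Absorption to add: 41.232 − 27.010 = 14.222 sabins.
Each sq m of panel replacing the walls (exposed brick) adds (0.74 − 0.03) = 0.71 sabins.
Area = ΔA/Δα = 14.222/0.71 = 20.0 sq m.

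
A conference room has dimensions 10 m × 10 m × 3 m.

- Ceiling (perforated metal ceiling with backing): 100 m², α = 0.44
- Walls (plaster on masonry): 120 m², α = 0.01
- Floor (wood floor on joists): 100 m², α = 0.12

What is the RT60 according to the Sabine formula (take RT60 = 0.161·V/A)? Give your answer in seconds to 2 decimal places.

Summing Sᵢαᵢ: 44.000 + 1.200 + 12.000 → A = 57.200 sabins.
Volume V = 10 × 10 × 3 = 300 m³.
T = 0.161 V/A = 0.161·300/57.200 = 0.84 s.

0.84 s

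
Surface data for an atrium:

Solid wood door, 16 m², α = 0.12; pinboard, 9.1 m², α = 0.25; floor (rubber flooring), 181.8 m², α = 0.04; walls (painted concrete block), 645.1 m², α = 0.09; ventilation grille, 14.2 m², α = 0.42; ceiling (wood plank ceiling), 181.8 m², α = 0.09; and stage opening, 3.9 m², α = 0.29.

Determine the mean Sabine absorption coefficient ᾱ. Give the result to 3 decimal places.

0.088

S = Σ Sᵢ = 16 + 9.1 + 181.8 + 645.1 + 14.2 + 181.8 + 3.9 = 1051.9 m².
Σ(Sᵢαᵢ) = 16×0.12 + 9.1×0.25 + 181.8×0.04 + 645.1×0.09 + 14.2×0.42 + 181.8×0.09 + 3.9×0.29 = 92.983.
ᾱ = 92.983 / 1051.9 = 0.088.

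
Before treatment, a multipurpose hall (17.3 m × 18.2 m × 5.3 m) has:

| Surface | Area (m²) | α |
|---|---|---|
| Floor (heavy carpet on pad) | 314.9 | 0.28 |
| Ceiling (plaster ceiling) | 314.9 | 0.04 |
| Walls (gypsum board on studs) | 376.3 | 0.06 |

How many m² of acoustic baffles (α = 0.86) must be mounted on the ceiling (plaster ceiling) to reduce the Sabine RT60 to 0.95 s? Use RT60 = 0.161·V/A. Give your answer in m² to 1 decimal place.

Equivalent absorption area: A₁ = 314.9×0.28 + 314.9×0.04 + 376.3×0.06 = 123.346 m².
Required A₂ = 0.161·1668.758/0.95 = 282.811 sabins.
ΔA needed = 282.811 − 123.346 = 159.465 sabins.
Net gain per m²: Δα = 0.86 − 0.04 = 0.82.
Area = ΔA/Δα = 159.465/0.82 = 194.5 m².

194.5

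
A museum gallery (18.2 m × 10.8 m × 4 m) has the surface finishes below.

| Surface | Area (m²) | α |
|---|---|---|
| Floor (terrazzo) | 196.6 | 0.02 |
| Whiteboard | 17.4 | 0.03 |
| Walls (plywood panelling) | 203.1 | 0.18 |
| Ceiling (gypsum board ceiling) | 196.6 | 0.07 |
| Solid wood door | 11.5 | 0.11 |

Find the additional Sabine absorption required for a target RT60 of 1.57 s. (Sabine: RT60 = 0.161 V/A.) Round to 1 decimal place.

A₁ = Σ Sᵢαᵢ = 196.6·0.02 + 17.4·0.03 + 203.1·0.18 + 196.6·0.07 + 11.5·0.11 = 56.039 sabins.
For T = 1.57 s, need A₂ = 0.161·V/T = 0.161·786.24/1.57 = 80.627 sabins.
Additional absorption ΔA = 80.627 − 56.039 = 24.6 sabins.

24.6 sabins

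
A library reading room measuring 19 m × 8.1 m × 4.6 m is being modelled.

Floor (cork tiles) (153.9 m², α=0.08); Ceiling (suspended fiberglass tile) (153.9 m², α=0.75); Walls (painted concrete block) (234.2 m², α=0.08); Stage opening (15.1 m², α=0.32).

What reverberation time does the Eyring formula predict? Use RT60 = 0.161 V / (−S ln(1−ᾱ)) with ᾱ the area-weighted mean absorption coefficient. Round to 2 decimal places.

0.65 sec

Total surface area S = 153.9 + 153.9 + 234.2 + 15.1 = 557.1 m².
Σ(Sᵢαᵢ) = 153.9×0.08 + 153.9×0.75 + 234.2×0.08 + 15.1×0.32 = 151.305.
Mean coefficient ᾱ = A/S = 0.2716.
Eyring denominator: −S ln(1−ᾱ) = 176.548.
V = 19 × 8.1 × 4.6 = 707.94 m³.
T = 0.161·V/[−S·ln(1−ᾱ)] = 0.161·707.94/176.548 = 0.65 s.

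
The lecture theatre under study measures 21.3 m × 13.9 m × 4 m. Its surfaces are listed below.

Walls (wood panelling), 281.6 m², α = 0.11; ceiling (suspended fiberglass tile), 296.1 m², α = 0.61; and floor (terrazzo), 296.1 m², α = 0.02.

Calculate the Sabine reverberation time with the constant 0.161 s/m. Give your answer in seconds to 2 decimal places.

0.88 s

Total absorption A = 281.6*0.11 + 296.1*0.61 + 296.1*0.02
  = 30.976 + 180.621 + 5.922 = 217.519 m² sabins.
Room volume: 1184.28 m³.
T = 0.161 V/A = 0.161·1184.28/217.519 = 0.88 s.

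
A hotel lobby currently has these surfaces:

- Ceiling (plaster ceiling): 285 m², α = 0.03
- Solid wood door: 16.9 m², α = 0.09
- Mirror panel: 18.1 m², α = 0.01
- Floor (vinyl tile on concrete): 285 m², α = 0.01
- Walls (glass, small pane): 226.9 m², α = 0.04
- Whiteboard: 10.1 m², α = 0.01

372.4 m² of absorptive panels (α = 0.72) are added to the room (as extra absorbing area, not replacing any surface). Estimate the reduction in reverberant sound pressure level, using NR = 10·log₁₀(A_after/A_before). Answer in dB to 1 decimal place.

11.2 dB

Summing Sᵢαᵢ: 8.550 + 1.521 + 0.181 + 2.850 + 9.076 + 0.101 → A_before = 22.279 sabins.
Treatment contributes 372.4·0.72 = 268.128 sabins.
New total A_after = 290.407 sabins.
NR = 10·log₁₀(290.407/22.279) = 11.2 dB.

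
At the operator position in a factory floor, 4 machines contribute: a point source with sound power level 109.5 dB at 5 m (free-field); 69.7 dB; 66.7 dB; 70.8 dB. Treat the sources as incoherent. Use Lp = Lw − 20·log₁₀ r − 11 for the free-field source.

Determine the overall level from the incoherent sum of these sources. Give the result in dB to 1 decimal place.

Source at 5 m: Lp = 109.5 − 20·log₁₀(5) − 11 = 84.5 dB.
Converting to relative power and adding: 10^(84.5/10) + 10^(69.7/10) + 10^(66.7/10) + 10^(70.8/10) = 3.079e+08.
L_total = 10·log₁₀(3.079e+08) = 84.9 dB.

84.9 dB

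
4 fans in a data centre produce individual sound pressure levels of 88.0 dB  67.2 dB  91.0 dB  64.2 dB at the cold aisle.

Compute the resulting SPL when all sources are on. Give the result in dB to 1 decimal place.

92.8 dB

Σ 10^(Lᵢ/10) = 1.898e+09.
Back to dB: 10·log₁₀ Σ = 92.8 dB.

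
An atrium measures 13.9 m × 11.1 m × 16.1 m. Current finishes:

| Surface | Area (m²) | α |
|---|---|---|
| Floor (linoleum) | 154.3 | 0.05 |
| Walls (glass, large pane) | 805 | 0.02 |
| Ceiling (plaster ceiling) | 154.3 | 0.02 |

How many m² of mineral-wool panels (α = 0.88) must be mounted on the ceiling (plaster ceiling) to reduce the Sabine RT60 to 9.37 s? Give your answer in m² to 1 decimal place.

18.4

Total absorption A₁ = 154.3·0.05 + 805·0.02 + 154.3·0.02
  = 7.715 + 16.100 + 3.086 = 26.901 m² sabins.
V = 2484.069 m³. Target absorption A₂ = 0.161 × 2484.069 / 9.37 = 42.683 sabins.
Absorption to add: 42.683 − 26.901 = 15.782 sabins.
Each m² of panel replacing the ceiling (plaster ceiling) adds (0.88 − 0.02) = 0.86 sabins.
Panel area = 15.782 / 0.86 = 18.4 m².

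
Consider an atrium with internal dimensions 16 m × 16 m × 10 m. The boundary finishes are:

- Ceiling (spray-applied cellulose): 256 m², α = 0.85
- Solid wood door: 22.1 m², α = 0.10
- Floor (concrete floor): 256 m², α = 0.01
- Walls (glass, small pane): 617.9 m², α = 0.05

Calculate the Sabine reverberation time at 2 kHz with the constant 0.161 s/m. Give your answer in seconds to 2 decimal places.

Equivalent absorption area: A = 256·0.85 + 22.1·0.10 + 256·0.01 + 617.9·0.05 = 253.265 m².
V = 16·16·10 = 2560 m³.
RT60 = 0.161 · V / A = 0.161 × 2560 / 253.265 = 1.63 s.

1.63 seconds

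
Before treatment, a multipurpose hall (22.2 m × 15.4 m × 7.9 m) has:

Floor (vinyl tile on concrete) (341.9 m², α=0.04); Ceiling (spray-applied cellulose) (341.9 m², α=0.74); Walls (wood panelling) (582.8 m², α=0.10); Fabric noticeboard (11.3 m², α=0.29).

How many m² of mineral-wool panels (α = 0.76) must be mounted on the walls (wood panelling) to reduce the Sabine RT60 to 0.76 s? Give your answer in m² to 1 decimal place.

369.6

Equivalent absorption area: A₁ = 341.9·0.04 + 341.9·0.74 + 582.8·0.10 + 11.3·0.29 = 328.239 m².
V = 2700.852 m³. Target absorption A₂ = 0.161 × 2700.852 / 0.76 = 572.154 sabins.
ΔA needed = 572.154 − 328.239 = 243.915 sabins.
Each m² of panel replacing the walls (wood panelling) adds (0.76 − 0.10) = 0.66 sabins.
Area = ΔA/Δα = 243.915/0.66 = 369.6 m².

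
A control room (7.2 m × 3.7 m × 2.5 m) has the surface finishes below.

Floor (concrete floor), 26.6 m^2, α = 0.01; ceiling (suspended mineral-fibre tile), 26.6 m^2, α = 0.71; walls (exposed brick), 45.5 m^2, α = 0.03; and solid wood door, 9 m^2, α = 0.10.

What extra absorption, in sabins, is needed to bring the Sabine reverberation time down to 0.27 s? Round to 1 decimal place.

18.3 sabins

Equivalent absorption area: A₁ = 26.6×0.01 + 26.6×0.71 + 45.5×0.03 + 9×0.10 = 21.417 m^2.
V = 66.6 m³. Required absorption A₂ = 0.161 × 66.6 / 0.27 = 39.713 sabins.
Shortfall: 39.713 − 21.417 = 18.3 sabins.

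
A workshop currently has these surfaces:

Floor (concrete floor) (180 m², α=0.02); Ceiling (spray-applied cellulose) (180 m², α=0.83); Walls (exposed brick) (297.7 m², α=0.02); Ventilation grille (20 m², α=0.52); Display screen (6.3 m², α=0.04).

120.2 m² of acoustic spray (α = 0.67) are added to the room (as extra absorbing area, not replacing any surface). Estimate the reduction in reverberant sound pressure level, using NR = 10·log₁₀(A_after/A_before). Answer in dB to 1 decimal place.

Equivalent absorption area: A_before = 180·0.02 + 180·0.83 + 297.7·0.02 + 20·0.52 + 6.3·0.04 = 169.606 m².
Treatment contributes 120.2·0.67 = 80.534 sabins.
New total A_after = 250.140 sabins.
Reduction = 10 log₁₀(A_after/A_before) = 10 log₁₀(1.4748) = 1.7 dB.

1.7 dB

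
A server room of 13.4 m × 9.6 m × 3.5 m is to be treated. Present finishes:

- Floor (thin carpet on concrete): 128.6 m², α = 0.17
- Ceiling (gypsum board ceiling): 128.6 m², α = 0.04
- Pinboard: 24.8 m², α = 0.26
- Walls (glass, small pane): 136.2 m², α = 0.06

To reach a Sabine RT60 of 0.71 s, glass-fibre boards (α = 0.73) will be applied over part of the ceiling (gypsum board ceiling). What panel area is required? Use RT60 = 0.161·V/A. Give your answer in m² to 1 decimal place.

A₁ = Σ Sᵢαᵢ = 128.6×0.17 + 128.6×0.04 + 24.8×0.26 + 136.2×0.06 = 41.626 sabins.
V = 450.24 m³. Target absorption A₂ = 0.161 × 450.24 / 0.71 = 102.097 sabins.
ΔA needed = 102.097 − 41.626 = 60.471 sabins.
Net gain per m²: Δα = 0.73 − 0.04 = 0.69.
Area = ΔA/Δα = 60.471/0.69 = 87.6 m².

87.6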